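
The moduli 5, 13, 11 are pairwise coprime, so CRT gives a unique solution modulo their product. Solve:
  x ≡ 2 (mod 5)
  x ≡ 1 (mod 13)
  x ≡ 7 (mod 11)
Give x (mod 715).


Moduli 5, 13, 11 are pairwise coprime; by CRT there is a unique solution modulo M = 5 · 13 · 11 = 715.
Solve pairwise, accumulating the modulus:
  Start with x ≡ 2 (mod 5).
  Combine with x ≡ 1 (mod 13): since gcd(5, 13) = 1, we get a unique residue mod 65.
    Write x = 2 + 5·t and substitute into x ≡ 1 (mod 13): 5·t ≡ 1 − 2 = -1 (mod 13).
    Reduce coefficients mod 13: 5·t ≡ 12 (mod 13).
    The inverse of 5 mod 13 is 8 (since 5·8 = 40 = 3·13 + 1), so t ≡ 8·12 = 96 ≡ 5 (mod 13).
    Then x = 2 + 5·5 = 27, valid modulo lcm(5, 13) = 65: x ≡ 27 (mod 65).
  Combine with x ≡ 7 (mod 11): since gcd(65, 11) = 1, we get a unique residue mod 715.
    Write x = 27 + 65·t and substitute into x ≡ 7 (mod 11): 65·t ≡ 7 − 27 = -20 (mod 11).
    Reduce coefficients mod 11: 10·t ≡ 2 (mod 11).
    The inverse of 10 mod 11 is 10 (since 10·10 = 100 = 9·11 + 1), so t ≡ 10·2 = 20 ≡ 9 (mod 11).
    Then x = 27 + 65·9 = 612, valid modulo lcm(65, 11) = 715: x ≡ 612 (mod 715).
Verify: 612 mod 5 = 2 ✓, 612 mod 13 = 1 ✓, 612 mod 11 = 7 ✓.

x ≡ 612 (mod 715).


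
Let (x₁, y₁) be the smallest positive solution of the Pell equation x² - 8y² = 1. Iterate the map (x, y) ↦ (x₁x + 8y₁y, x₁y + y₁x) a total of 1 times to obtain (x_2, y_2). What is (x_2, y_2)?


Step 1: Find the fundamental solution (x₁, y₁) of x² - 8y² = 1.
  Expand √8 as a continued fraction. a₀ = ⌊√8⌋ = 2; iterate m_{k+1} = d_k·a_k − m_k, d_{k+1} = (8 − m_{k+1}²)/d_k, a_{k+1} = ⌊(a₀ + m_{k+1})/d_{k+1}⌋ (starting m₀ = 0, d₀ = 1), with convergents p_k = a_k·p_{k-1} + p_{k-2}, q_k = a_k·q_{k-1} + q_{k-2} (p₋₁ = 1, q₋₁ = 0):
  k = 0: a₀ = 2; p₀/q₀ = 2/1; p₀² − 8·q₀² = 4 − 8 = -4.
  k = 1: m = 2, d = 4, a = ⌊(2 + 2)/4⌋ = 1; p/q = (1·2 + 1)/(1·1 + 0) = 3/1; p² − 8·q² = 9 − 8 = 1.
  The first convergent with p² − 8·q² = 1 gives the fundamental solution (x₁, y₁) = (3, 1).
Step 2: Apply the recurrence (x_{n+1}, y_{n+1}) = (x₁x_n + 8y₁y_n, x₁y_n + y₁x_n) repeatedly.
  From (x_1, y_1) = (3, 1): x_2 = 3·3 + 8·1·1 = 17; y_2 = 3·1 + 1·3 = 6.
Step 3: Verify x_2² - 8·y_2² = 289 - 288 = 1 (should be 1). ✓

(x_1, y_1) = (3, 1); (x_2, y_2) = (17, 6).


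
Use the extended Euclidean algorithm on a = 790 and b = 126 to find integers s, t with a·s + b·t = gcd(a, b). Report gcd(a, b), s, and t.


Euclidean algorithm on (790, 126) — divide until remainder is 0:
  790 = 6 · 126 + 34
  126 = 3 · 34 + 24
  34 = 1 · 24 + 10
  24 = 2 · 10 + 4
  10 = 2 · 4 + 2
  4 = 2 · 2 + 0
gcd(790, 126) = 2.
Track Bezout coefficients alongside the remainders: start with r₀ = 790 = a·1 + b·0 (s = 1, t = 0) and r₁ = 126 = a·0 + b·1 (s = 0, t = 1); each new remainder r_{k+1} = r_{k-1} − q_k·r_k inherits s_{k+1} = s_{k-1} − q_k·s_k, t_{k+1} = t_{k-1} − q_k·t_k, so r_k = a·s_k + b·t_k at every step:
  q = 6: r = 34, s = 1 − 6·0 = 1, t = 0 − 6·1 = -6  (check: 790·1 + 126·(-6) = 34)
  q = 3: r = 24, s = 0 − 3·1 = -3, t = 1 − 3·(-6) = 19  (check: 790·(-3) + 126·19 = 24)
  q = 1: r = 10, s = 1 − 1·(-3) = 4, t = -6 − 1·19 = -25  (check: 790·4 + 126·(-25) = 10)
  q = 2: r = 4, s = -3 − 2·4 = -11, t = 19 − 2·(-25) = 69  (check: 790·(-11) + 126·69 = 4)
  q = 2: r = 2, s = 4 − 2·(-11) = 26, t = -25 − 2·69 = -163  (check: 790·26 + 126·(-163) = 2)
The row with r = 2 (the gcd) gives the Bezout coefficients s = 26, t = -163.
Result: 790 · (26) + 126 · (-163) = 2.

gcd(790, 126) = 2; s = 26, t = -163 (check: 790·26 + 126·(-163) = 2).


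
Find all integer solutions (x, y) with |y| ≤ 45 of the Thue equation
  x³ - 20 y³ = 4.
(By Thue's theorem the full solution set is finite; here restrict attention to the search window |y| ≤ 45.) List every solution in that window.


The equation is x³ - 20y³ = 4. For fixed y, x³ = 20·y³ + 4, so a solution requires the RHS to be a perfect cube.
Strategy: iterate y from -45 to 45, compute RHS = 20·y³ + 4, and check whether it is a (positive or negative) perfect cube.
Check small values of y:
  y = 0: RHS = 4 is not a perfect cube.
  y = 1: RHS = 24 is not a perfect cube.
  y = -1: RHS = -16 is not a perfect cube.
  y = 2: RHS = 164 is not a perfect cube.
  y = -2: RHS = -156 is not a perfect cube.
  y = 3: RHS = 544 is not a perfect cube.
  y = -3: RHS = -536 is not a perfect cube.
Continuing the search up to |y| = 45 finds no solutions either.
No (x, y) in the scanned range satisfies the equation.

No integer solutions with |y| ≤ 45.


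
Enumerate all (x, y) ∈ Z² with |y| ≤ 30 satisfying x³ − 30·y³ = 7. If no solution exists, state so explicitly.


The equation is x³ - 30y³ = 7. For fixed y, x³ = 30·y³ + 7, so a solution requires the RHS to be a perfect cube.
Strategy: iterate y from -30 to 30, compute RHS = 30·y³ + 7, and check whether it is a (positive or negative) perfect cube.
Check small values of y:
  y = 0: RHS = 7 is not a perfect cube.
  y = 1: RHS = 37 is not a perfect cube.
  y = -1: RHS = -23 is not a perfect cube.
  y = 2: RHS = 247 is not a perfect cube.
  y = -2: RHS = -233 is not a perfect cube.
  y = 3: RHS = 817 is not a perfect cube.
  y = -3: RHS = -803 is not a perfect cube.
Continuing the search up to |y| = 30 finds no solutions either.
No (x, y) in the scanned range satisfies the equation.

No integer solutions with |y| ≤ 30.


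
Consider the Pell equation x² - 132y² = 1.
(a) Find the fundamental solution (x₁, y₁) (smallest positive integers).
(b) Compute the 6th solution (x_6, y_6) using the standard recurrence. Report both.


Step 1: Find the fundamental solution (x₁, y₁) of x² - 132y² = 1.
  Expand √132 as a continued fraction. a₀ = ⌊√132⌋ = 11; iterate m_{k+1} = d_k·a_k − m_k, d_{k+1} = (132 − m_{k+1}²)/d_k, a_{k+1} = ⌊(a₀ + m_{k+1})/d_{k+1}⌋ (starting m₀ = 0, d₀ = 1), with convergents p_k = a_k·p_{k-1} + p_{k-2}, q_k = a_k·q_{k-1} + q_{k-2} (p₋₁ = 1, q₋₁ = 0):
  k = 0: a₀ = 11; p₀/q₀ = 11/1; p₀² − 132·q₀² = 121 − 132 = -11.
  k = 1: m = 11, d = 11, a = ⌊(11 + 11)/11⌋ = 2; p/q = (2·11 + 1)/(2·1 + 0) = 23/2; p² − 132·q² = 529 − 528 = 1.
  The first convergent with p² − 132·q² = 1 gives the fundamental solution (x₁, y₁) = (23, 2).
Step 2: Apply the recurrence (x_{n+1}, y_{n+1}) = (x₁x_n + 132y₁y_n, x₁y_n + y₁x_n) repeatedly.
  From (x_1, y_1) = (23, 2): x_2 = 23·23 + 132·2·2 = 1057; y_2 = 23·2 + 2·23 = 92.
  From (x_2, y_2) = (1057, 92): x_3 = 23·1057 + 132·2·92 = 48599; y_3 = 23·92 + 2·1057 = 4230.
  From (x_3, y_3) = (48599, 4230): x_4 = 23·48599 + 132·2·4230 = 2234497; y_4 = 23·4230 + 2·48599 = 194488.
  From (x_4, y_4) = (2234497, 194488): x_5 = 23·2234497 + 132·2·194488 = 102738263; y_5 = 23·194488 + 2·2234497 = 8942218.
  From (x_5, y_5) = (102738263, 8942218): x_6 = 23·102738263 + 132·2·8942218 = 4723725601; y_6 = 23·8942218 + 2·102738263 = 411147540.
Step 3: Verify x_6² - 132·y_6² = 22313583553542811201 - 22313583553542811200 = 1 (should be 1). ✓

(x_1, y_1) = (23, 2); (x_6, y_6) = (4723725601, 411147540).


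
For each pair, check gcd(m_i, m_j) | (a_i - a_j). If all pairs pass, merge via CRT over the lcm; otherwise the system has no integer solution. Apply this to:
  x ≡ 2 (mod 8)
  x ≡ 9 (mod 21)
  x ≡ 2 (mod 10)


Moduli 8, 21, 10 are not pairwise coprime, so CRT works modulo lcm(m_i) when all pairwise compatibility conditions hold.
Pairwise compatibility: gcd(m_i, m_j) must divide a_i - a_j for every pair.
Merge one congruence at a time:
  Start: x ≡ 2 (mod 8).
  Combine with x ≡ 9 (mod 21): gcd(8, 21) = 1; 9 - 2 = 7, which IS divisible by 1, so compatible.
    Write x = 2 + 8·t and substitute into x ≡ 9 (mod 21): 8·t ≡ 9 − 2 = 7 (mod 21).
    The inverse of 8 mod 21 is 8 (since 8·8 = 64 = 3·21 + 1), so t ≡ 8·7 = 56 ≡ 14 (mod 21).
    Then x = 2 + 8·14 = 114, valid modulo lcm(8, 21) = 168: x ≡ 114 (mod 168).
  Combine with x ≡ 2 (mod 10): gcd(168, 10) = 2; 2 - 114 = -112, which IS divisible by 2, so compatible.
    Write x = 114 + 168·t and substitute into x ≡ 2 (mod 10): 168·t ≡ 2 − 114 = -112 (mod 10).
    Divide the congruence (and modulus) by g = 2: 84·t ≡ -56 (mod 5).
    Reduce coefficients mod 5: 4·t ≡ 4 (mod 5).
    The inverse of 4 mod 5 is 4 (since 4·4 = 16 = 3·5 + 1), so t ≡ 4·4 = 16 ≡ 1 (mod 5).
    Then x = 114 + 168·1 = 282, valid modulo lcm(168, 10) = 840: x ≡ 282 (mod 840).
Verify: 282 mod 8 = 2, 282 mod 21 = 9, 282 mod 10 = 2.

x ≡ 282 (mod 840).


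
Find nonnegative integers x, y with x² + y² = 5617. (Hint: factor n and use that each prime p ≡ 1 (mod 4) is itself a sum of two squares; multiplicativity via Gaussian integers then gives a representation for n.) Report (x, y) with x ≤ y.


Step 1: Factor n = 5617 = 41 · 137.
Step 2: Check the mod-4 condition on each prime factor: 41 ≡ 1 (mod 4), exponent 1; 137 ≡ 1 (mod 4), exponent 1.
All primes ≡ 3 (mod 4) appear to even exponent (or don't appear), so by the two-squares theorem n IS expressible as a sum of two squares.
Step 3: Build a representation. Here n = 41 · 137 is a product of primes ≡ 1 (mod 4). Each prime p ≡ 1 (mod 4) is itself a sum of two squares; find a² by testing p − a² for a perfect square:
  41: 41 − 1² = 40, 41 − 2² = 37, 41 − 3² = 32, 41 − 4² = 25 = 5² ⇒ 41 = 4² + 5².
  137: 137 − 1² = 136, 137 − 2² = 133, 137 − 3² = 128, 137 − 4² = 121 = 11² ⇒ 137 = 4² + 11².
  Combine using the Brahmagupta–Fibonacci identity (a² + b²)(c² + d²) = (ac − bd)² + (ad + bc)² = (ac + bd)² + (ad − bc)²:
  41 · 137 = 5617: from (4² + 5²)(4² + 11²), take (4·4 − 5·11, 4·11 + 5·4) = (16 − 55, 44 + 20) = (-39, 64); dropping signs (only squares matter) gives (39, 64); check 39² + 64² = 1521 + 4096 = 5617 ✓.
Step 4: Order so x ≤ y and verify: 39² + 64² = 1521 + 4096 = 5617 = n. ✓

n = 5617 = 39² + 64² (one valid representation with x ≤ y).


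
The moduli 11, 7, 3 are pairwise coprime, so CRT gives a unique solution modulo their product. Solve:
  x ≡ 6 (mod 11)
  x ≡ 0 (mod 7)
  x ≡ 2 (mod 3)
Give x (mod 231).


Moduli 11, 7, 3 are pairwise coprime; by CRT there is a unique solution modulo M = 11 · 7 · 3 = 231.
Solve pairwise, accumulating the modulus:
  Start with x ≡ 6 (mod 11).
  Combine with x ≡ 0 (mod 7): since gcd(11, 7) = 1, we get a unique residue mod 77.
    Write x = 6 + 11·t and substitute into x ≡ 0 (mod 7): 11·t ≡ 0 − 6 = -6 (mod 7).
    Reduce coefficients mod 7: 4·t ≡ 1 (mod 7).
    The inverse of 4 mod 7 is 2 (since 4·2 = 8 = 1·7 + 1), so t ≡ 2·1 = 2 ≡ 2 (mod 7).
    Then x = 6 + 11·2 = 28, valid modulo lcm(11, 7) = 77: x ≡ 28 (mod 77).
  Combine with x ≡ 2 (mod 3): since gcd(77, 3) = 1, we get a unique residue mod 231.
    Write x = 28 + 77·t and substitute into x ≡ 2 (mod 3): 77·t ≡ 2 − 28 = -26 (mod 3).
    Reduce coefficients mod 3: 2·t ≡ 1 (mod 3).
    The inverse of 2 mod 3 is 2 (since 2·2 = 4 = 1·3 + 1), so t ≡ 2·1 = 2 ≡ 2 (mod 3).
    Then x = 28 + 77·2 = 182, valid modulo lcm(77, 3) = 231: x ≡ 182 (mod 231).
Verify: 182 mod 11 = 6 ✓, 182 mod 7 = 0 ✓, 182 mod 3 = 2 ✓.

x ≡ 182 (mod 231).


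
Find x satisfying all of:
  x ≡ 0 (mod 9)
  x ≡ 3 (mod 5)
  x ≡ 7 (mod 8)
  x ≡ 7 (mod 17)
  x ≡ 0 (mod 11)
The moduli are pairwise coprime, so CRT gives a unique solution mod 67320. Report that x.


Product of moduli M = 9 · 5 · 8 · 17 · 11 = 67320.
Merge one congruence at a time:
  Start: x ≡ 0 (mod 9).
  Combine with x ≡ 3 (mod 5); new modulus lcm = 45.
    Write x = 0 + 9·t and substitute into x ≡ 3 (mod 5): 9·t ≡ 3 − 0 = 3 (mod 5).
    Reduce coefficients mod 5: 4·t ≡ 3 (mod 5).
    The inverse of 4 mod 5 is 4 (since 4·4 = 16 = 3·5 + 1), so t ≡ 4·3 = 12 ≡ 2 (mod 5).
    Then x = 0 + 9·2 = 18, valid modulo lcm(9, 5) = 45: x ≡ 18 (mod 45).
  Combine with x ≡ 7 (mod 8); new modulus lcm = 360.
    Write x = 18 + 45·t and substitute into x ≡ 7 (mod 8): 45·t ≡ 7 − 18 = -11 (mod 8).
    Reduce coefficients mod 8: 5·t ≡ 5 (mod 8).
    The inverse of 5 mod 8 is 5 (since 5·5 = 25 = 3·8 + 1), so t ≡ 5·5 = 25 ≡ 1 (mod 8).
    Then x = 18 + 45·1 = 63, valid modulo lcm(45, 8) = 360: x ≡ 63 (mod 360).
  Combine with x ≡ 7 (mod 17); new modulus lcm = 6120.
    Write x = 63 + 360·t and substitute into x ≡ 7 (mod 17): 360·t ≡ 7 − 63 = -56 (mod 17).
    Reduce coefficients mod 17: 3·t ≡ 12 (mod 17).
    The inverse of 3 mod 17 is 6 (since 3·6 = 18 = 1·17 + 1), so t ≡ 6·12 = 72 ≡ 4 (mod 17).
    Then x = 63 + 360·4 = 1503, valid modulo lcm(360, 17) = 6120: x ≡ 1503 (mod 6120).
  Combine with x ≡ 0 (mod 11); new modulus lcm = 67320.
    Write x = 1503 + 6120·t and substitute into x ≡ 0 (mod 11): 6120·t ≡ 0 − 1503 = -1503 (mod 11).
    Reduce coefficients mod 11: 4·t ≡ 4 (mod 11).
    The inverse of 4 mod 11 is 3 (since 4·3 = 12 = 1·11 + 1), so t ≡ 3·4 = 12 ≡ 1 (mod 11).
    Then x = 1503 + 6120·1 = 7623, valid modulo lcm(6120, 11) = 67320: x ≡ 7623 (mod 67320).
Verify against each original: 7623 mod 9 = 0, 7623 mod 5 = 3, 7623 mod 8 = 7, 7623 mod 17 = 7, 7623 mod 11 = 0.

x ≡ 7623 (mod 67320).


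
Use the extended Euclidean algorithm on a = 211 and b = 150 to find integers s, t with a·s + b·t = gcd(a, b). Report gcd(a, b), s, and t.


Euclidean algorithm on (211, 150) — divide until remainder is 0:
  211 = 1 · 150 + 61
  150 = 2 · 61 + 28
  61 = 2 · 28 + 5
  28 = 5 · 5 + 3
  5 = 1 · 3 + 2
  3 = 1 · 2 + 1
  2 = 2 · 1 + 0
gcd(211, 150) = 1.
Track Bezout coefficients alongside the remainders: start with r₀ = 211 = a·1 + b·0 (s = 1, t = 0) and r₁ = 150 = a·0 + b·1 (s = 0, t = 1); each new remainder r_{k+1} = r_{k-1} − q_k·r_k inherits s_{k+1} = s_{k-1} − q_k·s_k, t_{k+1} = t_{k-1} − q_k·t_k, so r_k = a·s_k + b·t_k at every step:
  q = 1: r = 61, s = 1 − 1·0 = 1, t = 0 − 1·1 = -1  (check: 211·1 + 150·(-1) = 61)
  q = 2: r = 28, s = 0 − 2·1 = -2, t = 1 − 2·(-1) = 3  (check: 211·(-2) + 150·3 = 28)
  q = 2: r = 5, s = 1 − 2·(-2) = 5, t = -1 − 2·3 = -7  (check: 211·5 + 150·(-7) = 5)
  q = 5: r = 3, s = -2 − 5·5 = -27, t = 3 − 5·(-7) = 38  (check: 211·(-27) + 150·38 = 3)
  q = 1: r = 2, s = 5 − 1·(-27) = 32, t = -7 − 1·38 = -45  (check: 211·32 + 150·(-45) = 2)
  q = 1: r = 1, s = -27 − 1·32 = -59, t = 38 − 1·(-45) = 83  (check: 211·(-59) + 150·83 = 1)
The row with r = 1 (the gcd) gives the Bezout coefficients s = -59, t = 83.
Result: 211 · (-59) + 150 · (83) = 1.

gcd(211, 150) = 1; s = -59, t = 83 (check: 211·(-59) + 150·83 = 1).


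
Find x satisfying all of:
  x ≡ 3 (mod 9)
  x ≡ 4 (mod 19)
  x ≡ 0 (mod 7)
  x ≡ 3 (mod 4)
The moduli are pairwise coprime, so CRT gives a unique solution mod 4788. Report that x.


Product of moduli M = 9 · 19 · 7 · 4 = 4788.
Merge one congruence at a time:
  Start: x ≡ 3 (mod 9).
  Combine with x ≡ 4 (mod 19); new modulus lcm = 171.
    Write x = 3 + 9·t and substitute into x ≡ 4 (mod 19): 9·t ≡ 4 − 3 = 1 (mod 19).
    The inverse of 9 mod 19 is 17 (since 9·17 = 153 = 8·19 + 1), so t ≡ 17·1 = 17 ≡ 17 (mod 19).
    Then x = 3 + 9·17 = 156, valid modulo lcm(9, 19) = 171: x ≡ 156 (mod 171).
  Combine with x ≡ 0 (mod 7); new modulus lcm = 1197.
    Write x = 156 + 171·t and substitute into x ≡ 0 (mod 7): 171·t ≡ 0 − 156 = -156 (mod 7).
    Reduce coefficients mod 7: 3·t ≡ 5 (mod 7).
    The inverse of 3 mod 7 is 5 (since 3·5 = 15 = 2·7 + 1), so t ≡ 5·5 = 25 ≡ 4 (mod 7).
    Then x = 156 + 171·4 = 840, valid modulo lcm(171, 7) = 1197: x ≡ 840 (mod 1197).
  Combine with x ≡ 3 (mod 4); new modulus lcm = 4788.
    Write x = 840 + 1197·t and substitute into x ≡ 3 (mod 4): 1197·t ≡ 3 − 840 = -837 (mod 4).
    Reduce coefficients mod 4: 1·t ≡ 3 (mod 4).
    So t ≡ 3 (mod 4).
    Then x = 840 + 1197·3 = 4431, valid modulo lcm(1197, 4) = 4788: x ≡ 4431 (mod 4788).
Verify against each original: 4431 mod 9 = 3, 4431 mod 19 = 4, 4431 mod 7 = 0, 4431 mod 4 = 3.

x ≡ 4431 (mod 4788).


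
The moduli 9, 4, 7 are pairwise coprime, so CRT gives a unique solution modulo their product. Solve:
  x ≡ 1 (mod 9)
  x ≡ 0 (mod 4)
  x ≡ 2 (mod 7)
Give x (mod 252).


Moduli 9, 4, 7 are pairwise coprime; by CRT there is a unique solution modulo M = 9 · 4 · 7 = 252.
Solve pairwise, accumulating the modulus:
  Start with x ≡ 1 (mod 9).
  Combine with x ≡ 0 (mod 4): since gcd(9, 4) = 1, we get a unique residue mod 36.
    Write x = 1 + 9·t and substitute into x ≡ 0 (mod 4): 9·t ≡ 0 − 1 = -1 (mod 4).
    Reduce coefficients mod 4: 1·t ≡ 3 (mod 4).
    So t ≡ 3 (mod 4).
    Then x = 1 + 9·3 = 28, valid modulo lcm(9, 4) = 36: x ≡ 28 (mod 36).
  Combine with x ≡ 2 (mod 7): since gcd(36, 7) = 1, we get a unique residue mod 252.
    Write x = 28 + 36·t and substitute into x ≡ 2 (mod 7): 36·t ≡ 2 − 28 = -26 (mod 7).
    Reduce coefficients mod 7: 1·t ≡ 2 (mod 7).
    So t ≡ 2 (mod 7).
    Then x = 28 + 36·2 = 100, valid modulo lcm(36, 7) = 252: x ≡ 100 (mod 252).
Verify: 100 mod 9 = 1 ✓, 100 mod 4 = 0 ✓, 100 mod 7 = 2 ✓.

x ≡ 100 (mod 252).


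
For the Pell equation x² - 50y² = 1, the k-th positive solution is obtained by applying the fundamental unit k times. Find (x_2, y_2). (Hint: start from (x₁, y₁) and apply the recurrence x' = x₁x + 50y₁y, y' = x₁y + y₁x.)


Step 1: Find the fundamental solution (x₁, y₁) of x² - 50y² = 1.
  Expand √50 as a continued fraction. a₀ = ⌊√50⌋ = 7; iterate m_{k+1} = d_k·a_k − m_k, d_{k+1} = (50 − m_{k+1}²)/d_k, a_{k+1} = ⌊(a₀ + m_{k+1})/d_{k+1}⌋ (starting m₀ = 0, d₀ = 1), with convergents p_k = a_k·p_{k-1} + p_{k-2}, q_k = a_k·q_{k-1} + q_{k-2} (p₋₁ = 1, q₋₁ = 0):
  k = 0: a₀ = 7; p₀/q₀ = 7/1; p₀² − 50·q₀² = 49 − 50 = -1.
  k = 1: m = 7, d = 1, a = ⌊(7 + 7)/1⌋ = 14; p/q = (14·7 + 1)/(14·1 + 0) = 99/14; p² − 50·q² = 9801 − 9800 = 1.
  The first convergent with p² − 50·q² = 1 gives the fundamental solution (x₁, y₁) = (99, 14).
Step 2: Apply the recurrence (x_{n+1}, y_{n+1}) = (x₁x_n + 50y₁y_n, x₁y_n + y₁x_n) repeatedly.
  From (x_1, y_1) = (99, 14): x_2 = 99·99 + 50·14·14 = 19601; y_2 = 99·14 + 14·99 = 2772.
Step 3: Verify x_2² - 50·y_2² = 384199201 - 384199200 = 1 (should be 1). ✓

(x_1, y_1) = (99, 14); (x_2, y_2) = (19601, 2772).


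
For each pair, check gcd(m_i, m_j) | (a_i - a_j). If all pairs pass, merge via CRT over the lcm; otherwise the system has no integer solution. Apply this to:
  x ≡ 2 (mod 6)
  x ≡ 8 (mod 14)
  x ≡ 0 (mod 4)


Moduli 6, 14, 4 are not pairwise coprime, so CRT works modulo lcm(m_i) when all pairwise compatibility conditions hold.
Pairwise compatibility: gcd(m_i, m_j) must divide a_i - a_j for every pair.
Merge one congruence at a time:
  Start: x ≡ 2 (mod 6).
  Combine with x ≡ 8 (mod 14): gcd(6, 14) = 2; 8 - 2 = 6, which IS divisible by 2, so compatible.
    Write x = 2 + 6·t and substitute into x ≡ 8 (mod 14): 6·t ≡ 8 − 2 = 6 (mod 14).
    Divide the congruence (and modulus) by g = 2: 3·t ≡ 3 (mod 7).
    The inverse of 3 mod 7 is 5 (since 3·5 = 15 = 2·7 + 1), so t ≡ 5·3 = 15 ≡ 1 (mod 7).
    Then x = 2 + 6·1 = 8, valid modulo lcm(6, 14) = 42: x ≡ 8 (mod 42).
  Combine with x ≡ 0 (mod 4): gcd(42, 4) = 2; 0 - 8 = -8, which IS divisible by 2, so compatible.
    Write x = 8 + 42·t and substitute into x ≡ 0 (mod 4): 42·t ≡ 0 − 8 = -8 (mod 4).
    Divide the congruence (and modulus) by g = 2: 21·t ≡ -4 (mod 2).
    Reduce coefficients mod 2: 1·t ≡ 0 (mod 2).
    So t ≡ 0 (mod 2).
    Then x = 8 + 42·0 = 8, valid modulo lcm(42, 4) = 84: x ≡ 8 (mod 84).
Verify: 8 mod 6 = 2, 8 mod 14 = 8, 8 mod 4 = 0.

x ≡ 8 (mod 84).


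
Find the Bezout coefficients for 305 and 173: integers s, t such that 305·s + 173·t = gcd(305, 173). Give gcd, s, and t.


Euclidean algorithm on (305, 173) — divide until remainder is 0:
  305 = 1 · 173 + 132
  173 = 1 · 132 + 41
  132 = 3 · 41 + 9
  41 = 4 · 9 + 5
  9 = 1 · 5 + 4
  5 = 1 · 4 + 1
  4 = 4 · 1 + 0
gcd(305, 173) = 1.
Track Bezout coefficients alongside the remainders: start with r₀ = 305 = a·1 + b·0 (s = 1, t = 0) and r₁ = 173 = a·0 + b·1 (s = 0, t = 1); each new remainder r_{k+1} = r_{k-1} − q_k·r_k inherits s_{k+1} = s_{k-1} − q_k·s_k, t_{k+1} = t_{k-1} − q_k·t_k, so r_k = a·s_k + b·t_k at every step:
  q = 1: r = 132, s = 1 − 1·0 = 1, t = 0 − 1·1 = -1  (check: 305·1 + 173·(-1) = 132)
  q = 1: r = 41, s = 0 − 1·1 = -1, t = 1 − 1·(-1) = 2  (check: 305·(-1) + 173·2 = 41)
  q = 3: r = 9, s = 1 − 3·(-1) = 4, t = -1 − 3·2 = -7  (check: 305·4 + 173·(-7) = 9)
  q = 4: r = 5, s = -1 − 4·4 = -17, t = 2 − 4·(-7) = 30  (check: 305·(-17) + 173·30 = 5)
  q = 1: r = 4, s = 4 − 1·(-17) = 21, t = -7 − 1·30 = -37  (check: 305·21 + 173·(-37) = 4)
  q = 1: r = 1, s = -17 − 1·21 = -38, t = 30 − 1·(-37) = 67  (check: 305·(-38) + 173·67 = 1)
The row with r = 1 (the gcd) gives the Bezout coefficients s = -38, t = 67.
Result: 305 · (-38) + 173 · (67) = 1.

gcd(305, 173) = 1; s = -38, t = 67 (check: 305·(-38) + 173·67 = 1).


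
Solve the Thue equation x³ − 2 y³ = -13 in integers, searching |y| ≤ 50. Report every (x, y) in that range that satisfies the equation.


The equation is x³ - 2y³ = -13. For fixed y, x³ = 2·y³ − 13, so a solution requires the RHS to be a perfect cube.
Strategy: iterate y from -50 to 50, compute RHS = 2·y³ − 13, and check whether it is a (positive or negative) perfect cube.
Check small values of y:
  y = 0: RHS = -13 is not a perfect cube.
  y = 1: RHS = -11 is not a perfect cube.
  y = -1: RHS = -15 is not a perfect cube.
  y = 2: RHS = 3 is not a perfect cube.
  y = -2: RHS = -29 is not a perfect cube.
  y = 3: RHS = 41 is not a perfect cube.
  y = -3: RHS = -67 is not a perfect cube.
Continuing the search up to |y| = 50 finds no solutions either.
No (x, y) in the scanned range satisfies the equation.

No integer solutions with |y| ≤ 50.


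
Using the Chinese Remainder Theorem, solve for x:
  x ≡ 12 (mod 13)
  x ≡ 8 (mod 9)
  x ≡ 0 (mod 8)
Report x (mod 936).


Moduli 13, 9, 8 are pairwise coprime; by CRT there is a unique solution modulo M = 13 · 9 · 8 = 936.
Solve pairwise, accumulating the modulus:
  Start with x ≡ 12 (mod 13).
  Combine with x ≡ 8 (mod 9): since gcd(13, 9) = 1, we get a unique residue mod 117.
    Write x = 12 + 13·t and substitute into x ≡ 8 (mod 9): 13·t ≡ 8 − 12 = -4 (mod 9).
    Reduce coefficients mod 9: 4·t ≡ 5 (mod 9).
    The inverse of 4 mod 9 is 7 (since 4·7 = 28 = 3·9 + 1), so t ≡ 7·5 = 35 ≡ 8 (mod 9).
    Then x = 12 + 13·8 = 116, valid modulo lcm(13, 9) = 117: x ≡ 116 (mod 117).
  Combine with x ≡ 0 (mod 8): since gcd(117, 8) = 1, we get a unique residue mod 936.
    Write x = 116 + 117·t and substitute into x ≡ 0 (mod 8): 117·t ≡ 0 − 116 = -116 (mod 8).
    Reduce coefficients mod 8: 5·t ≡ 4 (mod 8).
    The inverse of 5 mod 8 is 5 (since 5·5 = 25 = 3·8 + 1), so t ≡ 5·4 = 20 ≡ 4 (mod 8).
    Then x = 116 + 117·4 = 584, valid modulo lcm(117, 8) = 936: x ≡ 584 (mod 936).
Verify: 584 mod 13 = 12 ✓, 584 mod 9 = 8 ✓, 584 mod 8 = 0 ✓.

x ≡ 584 (mod 936).


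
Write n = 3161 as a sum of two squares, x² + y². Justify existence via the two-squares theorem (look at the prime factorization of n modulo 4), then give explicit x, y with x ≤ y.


Step 1: Factor n = 3161 = 29 · 109.
Step 2: Check the mod-4 condition on each prime factor: 29 ≡ 1 (mod 4), exponent 1; 109 ≡ 1 (mod 4), exponent 1.
All primes ≡ 3 (mod 4) appear to even exponent (or don't appear), so by the two-squares theorem n IS expressible as a sum of two squares.
Step 3: Build a representation. Here n = 29 · 109 is a product of primes ≡ 1 (mod 4). Each prime p ≡ 1 (mod 4) is itself a sum of two squares; find a² by testing p − a² for a perfect square:
  29: 29 − 1² = 28, 29 − 2² = 25 = 5² ⇒ 29 = 2² + 5².
  109: 109 − 1² = 108, 109 − 2² = 105, 109 − 3² = 100 = 10² ⇒ 109 = 3² + 10².
  Combine using the Brahmagupta–Fibonacci identity (a² + b²)(c² + d²) = (ac − bd)² + (ad + bc)² = (ac + bd)² + (ad − bc)²:
  29 · 109 = 3161: from (2² + 5²)(3² + 10²), take (2·3 − 5·10, 2·10 + 5·3) = (6 − 50, 20 + 15) = (-44, 35); dropping signs (only squares matter) gives (44, 35); check 44² + 35² = 1936 + 1225 = 3161 ✓.
Step 4: Order so x ≤ y and verify: 35² + 44² = 1225 + 1936 = 3161 = n. ✓

n = 3161 = 35² + 44² (one valid representation with x ≤ y).


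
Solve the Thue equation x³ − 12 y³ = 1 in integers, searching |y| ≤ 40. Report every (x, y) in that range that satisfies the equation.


The equation is x³ - 12y³ = 1. For fixed y, x³ = 12·y³ + 1, so a solution requires the RHS to be a perfect cube.
Strategy: iterate y from -40 to 40, compute RHS = 12·y³ + 1, and check whether it is a (positive or negative) perfect cube.
Check small values of y:
  y = 0: RHS = 1 = (1)³ ⇒ x = 1 works.
  y = 1: RHS = 13 is not a perfect cube.
  y = -1: RHS = -11 is not a perfect cube.
  y = 2: RHS = 97 is not a perfect cube.
  y = -2: RHS = -95 is not a perfect cube.
  y = 3: RHS = 325 is not a perfect cube.
  y = -3: RHS = -323 is not a perfect cube.
Continuing the search up to |y| = 40 finds no further solutions beyond those listed.
Collected solutions: (1, 0).

Solutions (with |y| ≤ 40): (1, 0).


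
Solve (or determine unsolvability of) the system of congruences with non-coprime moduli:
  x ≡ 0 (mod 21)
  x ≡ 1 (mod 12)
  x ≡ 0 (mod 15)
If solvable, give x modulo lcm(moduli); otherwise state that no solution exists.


Moduli 21, 12, 15 are not pairwise coprime, so CRT works modulo lcm(m_i) when all pairwise compatibility conditions hold.
Pairwise compatibility: gcd(m_i, m_j) must divide a_i - a_j for every pair.
Merge one congruence at a time:
  Start: x ≡ 0 (mod 21).
  Combine with x ≡ 1 (mod 12): gcd(21, 12) = 3, and 1 - 0 = 1 is NOT divisible by 3.
    ⇒ system is inconsistent (no integer solution).

No solution (the system is inconsistent).


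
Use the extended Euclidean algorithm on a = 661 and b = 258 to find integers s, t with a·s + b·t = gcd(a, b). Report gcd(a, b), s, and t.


Euclidean algorithm on (661, 258) — divide until remainder is 0:
  661 = 2 · 258 + 145
  258 = 1 · 145 + 113
  145 = 1 · 113 + 32
  113 = 3 · 32 + 17
  32 = 1 · 17 + 15
  17 = 1 · 15 + 2
  15 = 7 · 2 + 1
  2 = 2 · 1 + 0
gcd(661, 258) = 1.
Track Bezout coefficients alongside the remainders: start with r₀ = 661 = a·1 + b·0 (s = 1, t = 0) and r₁ = 258 = a·0 + b·1 (s = 0, t = 1); each new remainder r_{k+1} = r_{k-1} − q_k·r_k inherits s_{k+1} = s_{k-1} − q_k·s_k, t_{k+1} = t_{k-1} − q_k·t_k, so r_k = a·s_k + b·t_k at every step:
  q = 2: r = 145, s = 1 − 2·0 = 1, t = 0 − 2·1 = -2  (check: 661·1 + 258·(-2) = 145)
  q = 1: r = 113, s = 0 − 1·1 = -1, t = 1 − 1·(-2) = 3  (check: 661·(-1) + 258·3 = 113)
  q = 1: r = 32, s = 1 − 1·(-1) = 2, t = -2 − 1·3 = -5  (check: 661·2 + 258·(-5) = 32)
  q = 3: r = 17, s = -1 − 3·2 = -7, t = 3 − 3·(-5) = 18  (check: 661·(-7) + 258·18 = 17)
  q = 1: r = 15, s = 2 − 1·(-7) = 9, t = -5 − 1·18 = -23  (check: 661·9 + 258·(-23) = 15)
  q = 1: r = 2, s = -7 − 1·9 = -16, t = 18 − 1·(-23) = 41  (check: 661·(-16) + 258·41 = 2)
  q = 7: r = 1, s = 9 − 7·(-16) = 121, t = -23 − 7·41 = -310  (check: 661·121 + 258·(-310) = 1)
The row with r = 1 (the gcd) gives the Bezout coefficients s = 121, t = -310.
Result: 661 · (121) + 258 · (-310) = 1.

gcd(661, 258) = 1; s = 121, t = -310 (check: 661·121 + 258·(-310) = 1).


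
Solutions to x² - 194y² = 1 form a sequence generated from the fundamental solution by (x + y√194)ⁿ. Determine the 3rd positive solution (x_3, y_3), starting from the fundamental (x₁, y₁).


Step 1: Find the fundamental solution (x₁, y₁) of x² - 194y² = 1.
  Expand √194 as a continued fraction. a₀ = ⌊√194⌋ = 13; iterate m_{k+1} = d_k·a_k − m_k, d_{k+1} = (194 − m_{k+1}²)/d_k, a_{k+1} = ⌊(a₀ + m_{k+1})/d_{k+1}⌋ (starting m₀ = 0, d₀ = 1), with convergents p_k = a_k·p_{k-1} + p_{k-2}, q_k = a_k·q_{k-1} + q_{k-2} (p₋₁ = 1, q₋₁ = 0):
  k = 0: a₀ = 13; p₀/q₀ = 13/1; p₀² − 194·q₀² = 169 − 194 = -25.
  k = 1: m = 13, d = 25, a = ⌊(13 + 13)/25⌋ = 1; p/q = (1·13 + 1)/(1·1 + 0) = 14/1; p² − 194·q² = 196 − 194 = 2.
  k = 2: m = 12, d = 2, a = ⌊(13 + 12)/2⌋ = 12; p/q = (12·14 + 13)/(12·1 + 1) = 181/13; p² − 194·q² = 32761 − 32786 = -25.
  k = 3: m = 12, d = 25, a = ⌊(13 + 12)/25⌋ = 1; p/q = (1·181 + 14)/(1·13 + 1) = 195/14; p² − 194·q² = 38025 − 38024 = 1.
  The first convergent with p² − 194·q² = 1 gives the fundamental solution (x₁, y₁) = (195, 14).
Step 2: Apply the recurrence (x_{n+1}, y_{n+1}) = (x₁x_n + 194y₁y_n, x₁y_n + y₁x_n) repeatedly.
  From (x_1, y_1) = (195, 14): x_2 = 195·195 + 194·14·14 = 76049; y_2 = 195·14 + 14·195 = 5460.
  From (x_2, y_2) = (76049, 5460): x_3 = 195·76049 + 194·14·5460 = 29658915; y_3 = 195·5460 + 14·76049 = 2129386.
Step 3: Verify x_3² - 194·y_3² = 879651238977225 - 879651238977224 = 1 (should be 1). ✓

(x_1, y_1) = (195, 14); (x_3, y_3) = (29658915, 2129386).


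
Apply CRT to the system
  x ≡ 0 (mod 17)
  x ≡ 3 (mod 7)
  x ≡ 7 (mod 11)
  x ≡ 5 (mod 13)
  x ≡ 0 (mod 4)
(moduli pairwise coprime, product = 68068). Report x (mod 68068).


Product of moduli M = 17 · 7 · 11 · 13 · 4 = 68068.
Merge one congruence at a time:
  Start: x ≡ 0 (mod 17).
  Combine with x ≡ 3 (mod 7); new modulus lcm = 119.
    Write x = 0 + 17·t and substitute into x ≡ 3 (mod 7): 17·t ≡ 3 − 0 = 3 (mod 7).
    Reduce coefficients mod 7: 3·t ≡ 3 (mod 7).
    The inverse of 3 mod 7 is 5 (since 3·5 = 15 = 2·7 + 1), so t ≡ 5·3 = 15 ≡ 1 (mod 7).
    Then x = 0 + 17·1 = 17, valid modulo lcm(17, 7) = 119: x ≡ 17 (mod 119).
  Combine with x ≡ 7 (mod 11); new modulus lcm = 1309.
    Write x = 17 + 119·t and substitute into x ≡ 7 (mod 11): 119·t ≡ 7 − 17 = -10 (mod 11).
    Reduce coefficients mod 11: 9·t ≡ 1 (mod 11).
    The inverse of 9 mod 11 is 5 (since 9·5 = 45 = 4·11 + 1), so t ≡ 5·1 = 5 ≡ 5 (mod 11).
    Then x = 17 + 119·5 = 612, valid modulo lcm(119, 11) = 1309: x ≡ 612 (mod 1309).
  Combine with x ≡ 5 (mod 13); new modulus lcm = 17017.
    Write x = 612 + 1309·t and substitute into x ≡ 5 (mod 13): 1309·t ≡ 5 − 612 = -607 (mod 13).
    Reduce coefficients mod 13: 9·t ≡ 4 (mod 13).
    The inverse of 9 mod 13 is 3 (since 9·3 = 27 = 2·13 + 1), so t ≡ 3·4 = 12 ≡ 12 (mod 13).
    Then x = 612 + 1309·12 = 16320, valid modulo lcm(1309, 13) = 17017: x ≡ 16320 (mod 17017).
  Combine with x ≡ 0 (mod 4); new modulus lcm = 68068.
    Write x = 16320 + 17017·t and substitute into x ≡ 0 (mod 4): 17017·t ≡ 0 − 16320 = -16320 (mod 4).
    Reduce coefficients mod 4: 1·t ≡ 0 (mod 4).
    So t ≡ 0 (mod 4).
    Then x = 16320 + 17017·0 = 16320, valid modulo lcm(17017, 4) = 68068: x ≡ 16320 (mod 68068).
Verify against each original: 16320 mod 17 = 0, 16320 mod 7 = 3, 16320 mod 11 = 7, 16320 mod 13 = 5, 16320 mod 4 = 0.

x ≡ 16320 (mod 68068).


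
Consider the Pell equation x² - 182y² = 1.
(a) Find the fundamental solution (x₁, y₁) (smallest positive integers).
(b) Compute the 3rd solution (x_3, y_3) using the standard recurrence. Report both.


Step 1: Find the fundamental solution (x₁, y₁) of x² - 182y² = 1.
  Expand √182 as a continued fraction. a₀ = ⌊√182⌋ = 13; iterate m_{k+1} = d_k·a_k − m_k, d_{k+1} = (182 − m_{k+1}²)/d_k, a_{k+1} = ⌊(a₀ + m_{k+1})/d_{k+1}⌋ (starting m₀ = 0, d₀ = 1), with convergents p_k = a_k·p_{k-1} + p_{k-2}, q_k = a_k·q_{k-1} + q_{k-2} (p₋₁ = 1, q₋₁ = 0):
  k = 0: a₀ = 13; p₀/q₀ = 13/1; p₀² − 182·q₀² = 169 − 182 = -13.
  k = 1: m = 13, d = 13, a = ⌊(13 + 13)/13⌋ = 2; p/q = (2·13 + 1)/(2·1 + 0) = 27/2; p² − 182·q² = 729 − 728 = 1.
  The first convergent with p² − 182·q² = 1 gives the fundamental solution (x₁, y₁) = (27, 2).
Step 2: Apply the recurrence (x_{n+1}, y_{n+1}) = (x₁x_n + 182y₁y_n, x₁y_n + y₁x_n) repeatedly.
  From (x_1, y_1) = (27, 2): x_2 = 27·27 + 182·2·2 = 1457; y_2 = 27·2 + 2·27 = 108.
  From (x_2, y_2) = (1457, 108): x_3 = 27·1457 + 182·2·108 = 78651; y_3 = 27·108 + 2·1457 = 5830.
Step 3: Verify x_3² - 182·y_3² = 6185979801 - 6185979800 = 1 (should be 1). ✓

(x_1, y_1) = (27, 2); (x_3, y_3) = (78651, 5830).


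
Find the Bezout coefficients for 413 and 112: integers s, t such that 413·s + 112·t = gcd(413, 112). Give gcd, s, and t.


Euclidean algorithm on (413, 112) — divide until remainder is 0:
  413 = 3 · 112 + 77
  112 = 1 · 77 + 35
  77 = 2 · 35 + 7
  35 = 5 · 7 + 0
gcd(413, 112) = 7.
Track Bezout coefficients alongside the remainders: start with r₀ = 413 = a·1 + b·0 (s = 1, t = 0) and r₁ = 112 = a·0 + b·1 (s = 0, t = 1); each new remainder r_{k+1} = r_{k-1} − q_k·r_k inherits s_{k+1} = s_{k-1} − q_k·s_k, t_{k+1} = t_{k-1} − q_k·t_k, so r_k = a·s_k + b·t_k at every step:
  q = 3: r = 77, s = 1 − 3·0 = 1, t = 0 − 3·1 = -3  (check: 413·1 + 112·(-3) = 77)
  q = 1: r = 35, s = 0 − 1·1 = -1, t = 1 − 1·(-3) = 4  (check: 413·(-1) + 112·4 = 35)
  q = 2: r = 7, s = 1 − 2·(-1) = 3, t = -3 − 2·4 = -11  (check: 413·3 + 112·(-11) = 7)
The row with r = 7 (the gcd) gives the Bezout coefficients s = 3, t = -11.
Result: 413 · (3) + 112 · (-11) = 7.

gcd(413, 112) = 7; s = 3, t = -11 (check: 413·3 + 112·(-11) = 7).


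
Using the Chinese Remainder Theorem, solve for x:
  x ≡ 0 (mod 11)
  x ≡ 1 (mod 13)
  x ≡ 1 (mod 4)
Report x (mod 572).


Moduli 11, 13, 4 are pairwise coprime; by CRT there is a unique solution modulo M = 11 · 13 · 4 = 572.
Solve pairwise, accumulating the modulus:
  Start with x ≡ 0 (mod 11).
  Combine with x ≡ 1 (mod 13): since gcd(11, 13) = 1, we get a unique residue mod 143.
    Write x = 0 + 11·t and substitute into x ≡ 1 (mod 13): 11·t ≡ 1 − 0 = 1 (mod 13).
    The inverse of 11 mod 13 is 6 (since 11·6 = 66 = 5·13 + 1), so t ≡ 6·1 = 6 ≡ 6 (mod 13).
    Then x = 0 + 11·6 = 66, valid modulo lcm(11, 13) = 143: x ≡ 66 (mod 143).
  Combine with x ≡ 1 (mod 4): since gcd(143, 4) = 1, we get a unique residue mod 572.
    Write x = 66 + 143·t and substitute into x ≡ 1 (mod 4): 143·t ≡ 1 − 66 = -65 (mod 4).
    Reduce coefficients mod 4: 3·t ≡ 3 (mod 4).
    The inverse of 3 mod 4 is 3 (since 3·3 = 9 = 2·4 + 1), so t ≡ 3·3 = 9 ≡ 1 (mod 4).
    Then x = 66 + 143·1 = 209, valid modulo lcm(143, 4) = 572: x ≡ 209 (mod 572).
Verify: 209 mod 11 = 0 ✓, 209 mod 13 = 1 ✓, 209 mod 4 = 1 ✓.

x ≡ 209 (mod 572).


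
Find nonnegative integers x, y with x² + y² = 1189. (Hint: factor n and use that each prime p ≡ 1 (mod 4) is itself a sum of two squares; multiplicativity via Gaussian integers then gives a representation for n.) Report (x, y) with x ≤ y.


Step 1: Factor n = 1189 = 29 · 41.
Step 2: Check the mod-4 condition on each prime factor: 29 ≡ 1 (mod 4), exponent 1; 41 ≡ 1 (mod 4), exponent 1.
All primes ≡ 3 (mod 4) appear to even exponent (or don't appear), so by the two-squares theorem n IS expressible as a sum of two squares.
Step 3: Build a representation. Here n = 29 · 41 is a product of primes ≡ 1 (mod 4). Each prime p ≡ 1 (mod 4) is itself a sum of two squares; find a² by testing p − a² for a perfect square:
  29: 29 − 1² = 28, 29 − 2² = 25 = 5² ⇒ 29 = 2² + 5².
  41: 41 − 1² = 40, 41 − 2² = 37, 41 − 3² = 32, 41 − 4² = 25 = 5² ⇒ 41 = 4² + 5².
  Combine using the Brahmagupta–Fibonacci identity (a² + b²)(c² + d²) = (ac − bd)² + (ad + bc)² = (ac + bd)² + (ad − bc)²:
  29 · 41 = 1189: from (2² + 5²)(4² + 5²), take (2·4 − 5·5, 2·5 + 5·4) = (8 − 25, 10 + 20) = (-17, 30); dropping signs (only squares matter) gives (17, 30); check 17² + 30² = 289 + 900 = 1189 ✓.
Step 4: Order so x ≤ y and verify: 17² + 30² = 289 + 900 = 1189 = n. ✓

n = 1189 = 17² + 30² (one valid representation with x ≤ y).


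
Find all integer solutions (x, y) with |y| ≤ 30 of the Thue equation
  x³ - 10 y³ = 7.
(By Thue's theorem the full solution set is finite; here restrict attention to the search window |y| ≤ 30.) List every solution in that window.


The equation is x³ - 10y³ = 7. For fixed y, x³ = 10·y³ + 7, so a solution requires the RHS to be a perfect cube.
Strategy: iterate y from -30 to 30, compute RHS = 10·y³ + 7, and check whether it is a (positive or negative) perfect cube.
Check small values of y:
  y = 0: RHS = 7 is not a perfect cube.
  y = 1: RHS = 17 is not a perfect cube.
  y = -1: RHS = -3 is not a perfect cube.
  y = 2: RHS = 87 is not a perfect cube.
  y = -2: RHS = -73 is not a perfect cube.
  y = 3: RHS = 277 is not a perfect cube.
  y = -3: RHS = -263 is not a perfect cube.
Continuing the search up to |y| = 30 finds no solutions either.
No (x, y) in the scanned range satisfies the equation.

No integer solutions with |y| ≤ 30.


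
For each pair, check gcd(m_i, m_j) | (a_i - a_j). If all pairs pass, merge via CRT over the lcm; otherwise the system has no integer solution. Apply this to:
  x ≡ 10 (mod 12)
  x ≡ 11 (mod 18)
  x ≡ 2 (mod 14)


Moduli 12, 18, 14 are not pairwise coprime, so CRT works modulo lcm(m_i) when all pairwise compatibility conditions hold.
Pairwise compatibility: gcd(m_i, m_j) must divide a_i - a_j for every pair.
Merge one congruence at a time:
  Start: x ≡ 10 (mod 12).
  Combine with x ≡ 11 (mod 18): gcd(12, 18) = 6, and 11 - 10 = 1 is NOT divisible by 6.
    ⇒ system is inconsistent (no integer solution).

No solution (the system is inconsistent).


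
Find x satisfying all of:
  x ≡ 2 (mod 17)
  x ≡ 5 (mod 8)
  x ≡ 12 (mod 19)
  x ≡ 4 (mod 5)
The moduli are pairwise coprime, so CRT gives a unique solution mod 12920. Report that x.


Product of moduli M = 17 · 8 · 19 · 5 = 12920.
Merge one congruence at a time:
  Start: x ≡ 2 (mod 17).
  Combine with x ≡ 5 (mod 8); new modulus lcm = 136.
    Write x = 2 + 17·t and substitute into x ≡ 5 (mod 8): 17·t ≡ 5 − 2 = 3 (mod 8).
    Reduce coefficients mod 8: 1·t ≡ 3 (mod 8).
    So t ≡ 3 (mod 8).
    Then x = 2 + 17·3 = 53, valid modulo lcm(17, 8) = 136: x ≡ 53 (mod 136).
  Combine with x ≡ 12 (mod 19); new modulus lcm = 2584.
    Write x = 53 + 136·t and substitute into x ≡ 12 (mod 19): 136·t ≡ 12 − 53 = -41 (mod 19).
    Reduce coefficients mod 19: 3·t ≡ 16 (mod 19).
    The inverse of 3 mod 19 is 13 (since 3·13 = 39 = 2·19 + 1), so t ≡ 13·16 = 208 ≡ 18 (mod 19).
    Then x = 53 + 136·18 = 2501, valid modulo lcm(136, 19) = 2584: x ≡ 2501 (mod 2584).
  Combine with x ≡ 4 (mod 5); new modulus lcm = 12920.
    Write x = 2501 + 2584·t and substitute into x ≡ 4 (mod 5): 2584·t ≡ 4 − 2501 = -2497 (mod 5).
    Reduce coefficients mod 5: 4·t ≡ 3 (mod 5).
    The inverse of 4 mod 5 is 4 (since 4·4 = 16 = 3·5 + 1), so t ≡ 4·3 = 12 ≡ 2 (mod 5).
    Then x = 2501 + 2584·2 = 7669, valid modulo lcm(2584, 5) = 12920: x ≡ 7669 (mod 12920).
Verify against each original: 7669 mod 17 = 2, 7669 mod 8 = 5, 7669 mod 19 = 12, 7669 mod 5 = 4.

x ≡ 7669 (mod 12920).


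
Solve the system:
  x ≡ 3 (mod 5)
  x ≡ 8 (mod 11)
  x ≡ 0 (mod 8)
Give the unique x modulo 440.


Moduli 5, 11, 8 are pairwise coprime; by CRT there is a unique solution modulo M = 5 · 11 · 8 = 440.
Solve pairwise, accumulating the modulus:
  Start with x ≡ 3 (mod 5).
  Combine with x ≡ 8 (mod 11): since gcd(5, 11) = 1, we get a unique residue mod 55.
    Write x = 3 + 5·t and substitute into x ≡ 8 (mod 11): 5·t ≡ 8 − 3 = 5 (mod 11).
    The inverse of 5 mod 11 is 9 (since 5·9 = 45 = 4·11 + 1), so t ≡ 9·5 = 45 ≡ 1 (mod 11).
    Then x = 3 + 5·1 = 8, valid modulo lcm(5, 11) = 55: x ≡ 8 (mod 55).
  Combine with x ≡ 0 (mod 8): since gcd(55, 8) = 1, we get a unique residue mod 440.
    Write x = 8 + 55·t and substitute into x ≡ 0 (mod 8): 55·t ≡ 0 − 8 = -8 (mod 8).
    Reduce coefficients mod 8: 7·t ≡ 0 (mod 8).
    The inverse of 7 mod 8 is 7 (since 7·7 = 49 = 6·8 + 1), so t ≡ 7·0 = 0 ≡ 0 (mod 8).
    Then x = 8 + 55·0 = 8, valid modulo lcm(55, 8) = 440: x ≡ 8 (mod 440).
Verify: 8 mod 5 = 3 ✓, 8 mod 11 = 8 ✓, 8 mod 8 = 0 ✓.

x ≡ 8 (mod 440).
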